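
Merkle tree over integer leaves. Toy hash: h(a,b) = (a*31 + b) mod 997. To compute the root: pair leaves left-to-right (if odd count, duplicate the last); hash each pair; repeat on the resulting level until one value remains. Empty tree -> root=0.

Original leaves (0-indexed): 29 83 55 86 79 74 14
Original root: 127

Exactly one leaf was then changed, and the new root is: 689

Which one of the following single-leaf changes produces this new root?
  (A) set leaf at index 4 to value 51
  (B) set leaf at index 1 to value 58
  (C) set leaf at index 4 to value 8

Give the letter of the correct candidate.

Answer: C

Derivation:
Original leaves: [29, 83, 55, 86, 79, 74, 14]
Target new root: 689
Try each candidate change and compute the resulting root:
Candidate A: set leaf[4] = 51 -> leaves = [29, 83, 55, 86, 51, 74, 14]
  L0: [29, 83, 55, 86, 51, 74, 14]
  L1: h(29,83)=(29*31+83)%997=982 h(55,86)=(55*31+86)%997=794 h(51,74)=(51*31+74)%997=658 h(14,14)=(14*31+14)%997=448 -> [982, 794, 658, 448]
  L2: h(982,794)=(982*31+794)%997=329 h(658,448)=(658*31+448)%997=906 -> [329, 906]
  L3: h(329,906)=(329*31+906)%997=138 -> [138]
  root = 138 != target 689
Candidate B: set leaf[1] = 58 -> leaves = [29, 58, 55, 86, 79, 74, 14]
  L0: [29, 58, 55, 86, 79, 74, 14]
  L1: h(29,58)=(29*31+58)%997=957 h(55,86)=(55*31+86)%997=794 h(79,74)=(79*31+74)%997=529 h(14,14)=(14*31+14)%997=448 -> [957, 794, 529, 448]
  L2: h(957,794)=(957*31+794)%997=551 h(529,448)=(529*31+448)%997=895 -> [551, 895]
  L3: h(551,895)=(551*31+895)%997=30 -> [30]
  root = 30 != target 689
Candidate C: set leaf[4] = 8 -> leaves = [29, 83, 55, 86, 8, 74, 14]
  L0: [29, 83, 55, 86, 8, 74, 14]
  L1: h(29,83)=(29*31+83)%997=982 h(55,86)=(55*31+86)%997=794 h(8,74)=(8*31+74)%997=322 h(14,14)=(14*31+14)%997=448 -> [982, 794, 322, 448]
  L2: h(982,794)=(982*31+794)%997=329 h(322,448)=(322*31+448)%997=460 -> [329, 460]
  L3: h(329,460)=(329*31+460)%997=689 -> [689]
  root = 689 == target 689  ** MATCH **
Candidate C produces the target root.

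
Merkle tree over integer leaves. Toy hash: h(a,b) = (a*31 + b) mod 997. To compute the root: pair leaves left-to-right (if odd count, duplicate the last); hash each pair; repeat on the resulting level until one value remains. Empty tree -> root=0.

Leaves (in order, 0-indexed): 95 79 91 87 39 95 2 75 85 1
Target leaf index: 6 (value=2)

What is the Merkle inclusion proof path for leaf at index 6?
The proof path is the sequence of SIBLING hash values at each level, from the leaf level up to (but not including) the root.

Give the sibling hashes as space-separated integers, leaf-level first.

L0 (leaves): [95, 79, 91, 87, 39, 95, 2, 75, 85, 1], target index=6
L1: h(95,79)=(95*31+79)%997=33 [pair 0] h(91,87)=(91*31+87)%997=914 [pair 1] h(39,95)=(39*31+95)%997=307 [pair 2] h(2,75)=(2*31+75)%997=137 [pair 3] h(85,1)=(85*31+1)%997=642 [pair 4] -> [33, 914, 307, 137, 642]
  Sibling for proof at L0: 75
L2: h(33,914)=(33*31+914)%997=940 [pair 0] h(307,137)=(307*31+137)%997=681 [pair 1] h(642,642)=(642*31+642)%997=604 [pair 2] -> [940, 681, 604]
  Sibling for proof at L1: 307
L3: h(940,681)=(940*31+681)%997=908 [pair 0] h(604,604)=(604*31+604)%997=385 [pair 1] -> [908, 385]
  Sibling for proof at L2: 940
L4: h(908,385)=(908*31+385)%997=617 [pair 0] -> [617]
  Sibling for proof at L3: 385
Root: 617
Proof path (sibling hashes from leaf to root): [75, 307, 940, 385]

Answer: 75 307 940 385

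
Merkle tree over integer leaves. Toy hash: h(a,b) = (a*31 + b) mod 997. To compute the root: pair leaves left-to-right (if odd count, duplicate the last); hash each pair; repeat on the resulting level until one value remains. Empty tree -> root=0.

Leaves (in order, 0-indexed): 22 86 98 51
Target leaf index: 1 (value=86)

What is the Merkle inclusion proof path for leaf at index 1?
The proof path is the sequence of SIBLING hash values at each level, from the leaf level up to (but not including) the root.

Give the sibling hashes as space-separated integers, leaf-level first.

Answer: 22 98

Derivation:
L0 (leaves): [22, 86, 98, 51], target index=1
L1: h(22,86)=(22*31+86)%997=768 [pair 0] h(98,51)=(98*31+51)%997=98 [pair 1] -> [768, 98]
  Sibling for proof at L0: 22
L2: h(768,98)=(768*31+98)%997=975 [pair 0] -> [975]
  Sibling for proof at L1: 98
Root: 975
Proof path (sibling hashes from leaf to root): [22, 98]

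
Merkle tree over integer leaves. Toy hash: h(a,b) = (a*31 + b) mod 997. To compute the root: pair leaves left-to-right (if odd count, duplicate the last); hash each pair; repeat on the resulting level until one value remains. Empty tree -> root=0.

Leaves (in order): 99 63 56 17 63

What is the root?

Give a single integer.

L0: [99, 63, 56, 17, 63]
L1: h(99,63)=(99*31+63)%997=141 h(56,17)=(56*31+17)%997=756 h(63,63)=(63*31+63)%997=22 -> [141, 756, 22]
L2: h(141,756)=(141*31+756)%997=142 h(22,22)=(22*31+22)%997=704 -> [142, 704]
L3: h(142,704)=(142*31+704)%997=121 -> [121]

Answer: 121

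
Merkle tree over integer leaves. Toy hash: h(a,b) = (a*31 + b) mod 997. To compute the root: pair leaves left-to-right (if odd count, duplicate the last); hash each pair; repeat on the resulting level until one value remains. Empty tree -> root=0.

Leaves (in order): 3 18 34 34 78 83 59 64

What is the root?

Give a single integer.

Answer: 483

Derivation:
L0: [3, 18, 34, 34, 78, 83, 59, 64]
L1: h(3,18)=(3*31+18)%997=111 h(34,34)=(34*31+34)%997=91 h(78,83)=(78*31+83)%997=507 h(59,64)=(59*31+64)%997=896 -> [111, 91, 507, 896]
L2: h(111,91)=(111*31+91)%997=541 h(507,896)=(507*31+896)%997=661 -> [541, 661]
L3: h(541,661)=(541*31+661)%997=483 -> [483]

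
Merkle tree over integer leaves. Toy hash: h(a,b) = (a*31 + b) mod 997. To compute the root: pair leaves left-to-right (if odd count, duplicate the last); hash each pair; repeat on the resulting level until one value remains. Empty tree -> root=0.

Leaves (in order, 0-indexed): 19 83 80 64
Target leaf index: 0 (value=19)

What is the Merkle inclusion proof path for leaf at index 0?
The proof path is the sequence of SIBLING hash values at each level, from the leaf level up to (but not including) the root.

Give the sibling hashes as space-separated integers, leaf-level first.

L0 (leaves): [19, 83, 80, 64], target index=0
L1: h(19,83)=(19*31+83)%997=672 [pair 0] h(80,64)=(80*31+64)%997=550 [pair 1] -> [672, 550]
  Sibling for proof at L0: 83
L2: h(672,550)=(672*31+550)%997=445 [pair 0] -> [445]
  Sibling for proof at L1: 550
Root: 445
Proof path (sibling hashes from leaf to root): [83, 550]

Answer: 83 550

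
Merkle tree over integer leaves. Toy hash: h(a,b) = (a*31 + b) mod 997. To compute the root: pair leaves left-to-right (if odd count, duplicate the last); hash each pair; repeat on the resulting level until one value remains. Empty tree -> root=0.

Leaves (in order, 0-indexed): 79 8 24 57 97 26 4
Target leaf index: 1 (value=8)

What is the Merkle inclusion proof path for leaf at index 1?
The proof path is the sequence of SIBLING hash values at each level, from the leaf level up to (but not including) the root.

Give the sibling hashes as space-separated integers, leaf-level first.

Answer: 79 801 433

Derivation:
L0 (leaves): [79, 8, 24, 57, 97, 26, 4], target index=1
L1: h(79,8)=(79*31+8)%997=463 [pair 0] h(24,57)=(24*31+57)%997=801 [pair 1] h(97,26)=(97*31+26)%997=42 [pair 2] h(4,4)=(4*31+4)%997=128 [pair 3] -> [463, 801, 42, 128]
  Sibling for proof at L0: 79
L2: h(463,801)=(463*31+801)%997=199 [pair 0] h(42,128)=(42*31+128)%997=433 [pair 1] -> [199, 433]
  Sibling for proof at L1: 801
L3: h(199,433)=(199*31+433)%997=620 [pair 0] -> [620]
  Sibling for proof at L2: 433
Root: 620
Proof path (sibling hashes from leaf to root): [79, 801, 433]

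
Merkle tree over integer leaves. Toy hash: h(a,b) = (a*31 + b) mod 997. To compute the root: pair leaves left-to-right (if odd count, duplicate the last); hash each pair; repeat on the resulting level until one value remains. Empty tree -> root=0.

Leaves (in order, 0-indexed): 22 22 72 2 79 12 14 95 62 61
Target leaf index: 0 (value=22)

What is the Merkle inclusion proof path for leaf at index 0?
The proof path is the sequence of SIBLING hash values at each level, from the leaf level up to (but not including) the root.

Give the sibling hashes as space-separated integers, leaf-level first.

L0 (leaves): [22, 22, 72, 2, 79, 12, 14, 95, 62, 61], target index=0
L1: h(22,22)=(22*31+22)%997=704 [pair 0] h(72,2)=(72*31+2)%997=240 [pair 1] h(79,12)=(79*31+12)%997=467 [pair 2] h(14,95)=(14*31+95)%997=529 [pair 3] h(62,61)=(62*31+61)%997=986 [pair 4] -> [704, 240, 467, 529, 986]
  Sibling for proof at L0: 22
L2: h(704,240)=(704*31+240)%997=130 [pair 0] h(467,529)=(467*31+529)%997=51 [pair 1] h(986,986)=(986*31+986)%997=645 [pair 2] -> [130, 51, 645]
  Sibling for proof at L1: 240
L3: h(130,51)=(130*31+51)%997=93 [pair 0] h(645,645)=(645*31+645)%997=700 [pair 1] -> [93, 700]
  Sibling for proof at L2: 51
L4: h(93,700)=(93*31+700)%997=592 [pair 0] -> [592]
  Sibling for proof at L3: 700
Root: 592
Proof path (sibling hashes from leaf to root): [22, 240, 51, 700]

Answer: 22 240 51 700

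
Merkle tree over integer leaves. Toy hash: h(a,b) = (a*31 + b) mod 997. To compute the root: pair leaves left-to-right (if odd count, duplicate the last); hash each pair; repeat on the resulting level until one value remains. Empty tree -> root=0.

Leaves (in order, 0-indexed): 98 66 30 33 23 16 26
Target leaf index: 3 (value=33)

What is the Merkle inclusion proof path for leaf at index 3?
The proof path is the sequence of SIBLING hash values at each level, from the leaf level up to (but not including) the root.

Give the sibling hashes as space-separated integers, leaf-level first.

L0 (leaves): [98, 66, 30, 33, 23, 16, 26], target index=3
L1: h(98,66)=(98*31+66)%997=113 [pair 0] h(30,33)=(30*31+33)%997=963 [pair 1] h(23,16)=(23*31+16)%997=729 [pair 2] h(26,26)=(26*31+26)%997=832 [pair 3] -> [113, 963, 729, 832]
  Sibling for proof at L0: 30
L2: h(113,963)=(113*31+963)%997=478 [pair 0] h(729,832)=(729*31+832)%997=500 [pair 1] -> [478, 500]
  Sibling for proof at L1: 113
L3: h(478,500)=(478*31+500)%997=363 [pair 0] -> [363]
  Sibling for proof at L2: 500
Root: 363
Proof path (sibling hashes from leaf to root): [30, 113, 500]

Answer: 30 113 500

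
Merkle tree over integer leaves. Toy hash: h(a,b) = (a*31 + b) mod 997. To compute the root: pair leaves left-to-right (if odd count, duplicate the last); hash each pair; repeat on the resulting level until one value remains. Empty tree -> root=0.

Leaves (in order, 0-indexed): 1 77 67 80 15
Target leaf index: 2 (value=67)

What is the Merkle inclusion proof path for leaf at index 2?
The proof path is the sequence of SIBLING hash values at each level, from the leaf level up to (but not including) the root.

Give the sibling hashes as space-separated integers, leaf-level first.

Answer: 80 108 405

Derivation:
L0 (leaves): [1, 77, 67, 80, 15], target index=2
L1: h(1,77)=(1*31+77)%997=108 [pair 0] h(67,80)=(67*31+80)%997=163 [pair 1] h(15,15)=(15*31+15)%997=480 [pair 2] -> [108, 163, 480]
  Sibling for proof at L0: 80
L2: h(108,163)=(108*31+163)%997=520 [pair 0] h(480,480)=(480*31+480)%997=405 [pair 1] -> [520, 405]
  Sibling for proof at L1: 108
L3: h(520,405)=(520*31+405)%997=573 [pair 0] -> [573]
  Sibling for proof at L2: 405
Root: 573
Proof path (sibling hashes from leaf to root): [80, 108, 405]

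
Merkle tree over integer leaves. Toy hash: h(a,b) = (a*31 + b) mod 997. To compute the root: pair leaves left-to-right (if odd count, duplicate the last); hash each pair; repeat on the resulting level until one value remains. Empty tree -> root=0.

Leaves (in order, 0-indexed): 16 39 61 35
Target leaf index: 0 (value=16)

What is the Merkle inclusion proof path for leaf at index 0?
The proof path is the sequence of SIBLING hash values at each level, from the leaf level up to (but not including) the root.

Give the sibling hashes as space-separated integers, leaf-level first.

Answer: 39 929

Derivation:
L0 (leaves): [16, 39, 61, 35], target index=0
L1: h(16,39)=(16*31+39)%997=535 [pair 0] h(61,35)=(61*31+35)%997=929 [pair 1] -> [535, 929]
  Sibling for proof at L0: 39
L2: h(535,929)=(535*31+929)%997=565 [pair 0] -> [565]
  Sibling for proof at L1: 929
Root: 565
Proof path (sibling hashes from leaf to root): [39, 929]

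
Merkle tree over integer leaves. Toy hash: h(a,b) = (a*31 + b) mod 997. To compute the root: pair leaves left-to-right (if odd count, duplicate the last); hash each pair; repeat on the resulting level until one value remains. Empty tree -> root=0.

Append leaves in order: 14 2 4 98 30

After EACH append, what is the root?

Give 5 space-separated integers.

Answer: 14 436 683 777 969

Derivation:
After append 14 (leaves=[14]):
  L0: [14]
  root=14
After append 2 (leaves=[14, 2]):
  L0: [14, 2]
  L1: h(14,2)=(14*31+2)%997=436 -> [436]
  root=436
After append 4 (leaves=[14, 2, 4]):
  L0: [14, 2, 4]
  L1: h(14,2)=(14*31+2)%997=436 h(4,4)=(4*31+4)%997=128 -> [436, 128]
  L2: h(436,128)=(436*31+128)%997=683 -> [683]
  root=683
After append 98 (leaves=[14, 2, 4, 98]):
  L0: [14, 2, 4, 98]
  L1: h(14,2)=(14*31+2)%997=436 h(4,98)=(4*31+98)%997=222 -> [436, 222]
  L2: h(436,222)=(436*31+222)%997=777 -> [777]
  root=777
After append 30 (leaves=[14, 2, 4, 98, 30]):
  L0: [14, 2, 4, 98, 30]
  L1: h(14,2)=(14*31+2)%997=436 h(4,98)=(4*31+98)%997=222 h(30,30)=(30*31+30)%997=960 -> [436, 222, 960]
  L2: h(436,222)=(436*31+222)%997=777 h(960,960)=(960*31+960)%997=810 -> [777, 810]
  L3: h(777,810)=(777*31+810)%997=969 -> [969]
  root=969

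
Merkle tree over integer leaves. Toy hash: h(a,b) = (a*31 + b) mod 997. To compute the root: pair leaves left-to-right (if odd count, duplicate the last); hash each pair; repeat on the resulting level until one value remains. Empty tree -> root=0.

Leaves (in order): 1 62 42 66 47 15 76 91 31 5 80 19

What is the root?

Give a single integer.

L0: [1, 62, 42, 66, 47, 15, 76, 91, 31, 5, 80, 19]
L1: h(1,62)=(1*31+62)%997=93 h(42,66)=(42*31+66)%997=371 h(47,15)=(47*31+15)%997=475 h(76,91)=(76*31+91)%997=453 h(31,5)=(31*31+5)%997=966 h(80,19)=(80*31+19)%997=505 -> [93, 371, 475, 453, 966, 505]
L2: h(93,371)=(93*31+371)%997=263 h(475,453)=(475*31+453)%997=223 h(966,505)=(966*31+505)%997=541 -> [263, 223, 541]
L3: h(263,223)=(263*31+223)%997=400 h(541,541)=(541*31+541)%997=363 -> [400, 363]
L4: h(400,363)=(400*31+363)%997=799 -> [799]

Answer: 799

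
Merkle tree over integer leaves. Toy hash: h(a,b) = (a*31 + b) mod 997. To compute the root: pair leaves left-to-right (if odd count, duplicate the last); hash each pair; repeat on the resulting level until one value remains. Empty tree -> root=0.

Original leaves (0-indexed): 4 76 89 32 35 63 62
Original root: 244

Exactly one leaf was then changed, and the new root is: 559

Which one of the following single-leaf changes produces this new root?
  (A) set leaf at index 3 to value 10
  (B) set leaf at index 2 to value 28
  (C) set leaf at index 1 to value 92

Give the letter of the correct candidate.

Original leaves: [4, 76, 89, 32, 35, 63, 62]
Target new root: 559
Try each candidate change and compute the resulting root:
Candidate A: set leaf[3] = 10 -> leaves = [4, 76, 89, 10, 35, 63, 62]
  L0: [4, 76, 89, 10, 35, 63, 62]
  L1: h(4,76)=(4*31+76)%997=200 h(89,10)=(89*31+10)%997=775 h(35,63)=(35*31+63)%997=151 h(62,62)=(62*31+62)%997=987 -> [200, 775, 151, 987]
  L2: h(200,775)=(200*31+775)%997=993 h(151,987)=(151*31+987)%997=683 -> [993, 683]
  L3: h(993,683)=(993*31+683)%997=559 -> [559]
  root = 559 == target 559  ** MATCH **
Candidate B: set leaf[2] = 28 -> leaves = [4, 76, 28, 32, 35, 63, 62]
  L0: [4, 76, 28, 32, 35, 63, 62]
  L1: h(4,76)=(4*31+76)%997=200 h(28,32)=(28*31+32)%997=900 h(35,63)=(35*31+63)%997=151 h(62,62)=(62*31+62)%997=987 -> [200, 900, 151, 987]
  L2: h(200,900)=(200*31+900)%997=121 h(151,987)=(151*31+987)%997=683 -> [121, 683]
  L3: h(121,683)=(121*31+683)%997=446 -> [446]
  root = 446 != target 559
Candidate C: set leaf[1] = 92 -> leaves = [4, 92, 89, 32, 35, 63, 62]
  L0: [4, 92, 89, 32, 35, 63, 62]
  L1: h(4,92)=(4*31+92)%997=216 h(89,32)=(89*31+32)%997=797 h(35,63)=(35*31+63)%997=151 h(62,62)=(62*31+62)%997=987 -> [216, 797, 151, 987]
  L2: h(216,797)=(216*31+797)%997=514 h(151,987)=(151*31+987)%997=683 -> [514, 683]
  L3: h(514,683)=(514*31+683)%997=665 -> [665]
  root = 665 != target 559
Candidate A produces the target root.

Answer: A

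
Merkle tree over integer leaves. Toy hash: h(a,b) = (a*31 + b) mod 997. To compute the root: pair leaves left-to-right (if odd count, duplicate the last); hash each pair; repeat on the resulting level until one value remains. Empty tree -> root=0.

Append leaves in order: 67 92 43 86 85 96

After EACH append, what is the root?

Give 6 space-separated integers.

Answer: 67 175 819 862 104 456

Derivation:
After append 67 (leaves=[67]):
  L0: [67]
  root=67
After append 92 (leaves=[67, 92]):
  L0: [67, 92]
  L1: h(67,92)=(67*31+92)%997=175 -> [175]
  root=175
After append 43 (leaves=[67, 92, 43]):
  L0: [67, 92, 43]
  L1: h(67,92)=(67*31+92)%997=175 h(43,43)=(43*31+43)%997=379 -> [175, 379]
  L2: h(175,379)=(175*31+379)%997=819 -> [819]
  root=819
After append 86 (leaves=[67, 92, 43, 86]):
  L0: [67, 92, 43, 86]
  L1: h(67,92)=(67*31+92)%997=175 h(43,86)=(43*31+86)%997=422 -> [175, 422]
  L2: h(175,422)=(175*31+422)%997=862 -> [862]
  root=862
After append 85 (leaves=[67, 92, 43, 86, 85]):
  L0: [67, 92, 43, 86, 85]
  L1: h(67,92)=(67*31+92)%997=175 h(43,86)=(43*31+86)%997=422 h(85,85)=(85*31+85)%997=726 -> [175, 422, 726]
  L2: h(175,422)=(175*31+422)%997=862 h(726,726)=(726*31+726)%997=301 -> [862, 301]
  L3: h(862,301)=(862*31+301)%997=104 -> [104]
  root=104
After append 96 (leaves=[67, 92, 43, 86, 85, 96]):
  L0: [67, 92, 43, 86, 85, 96]
  L1: h(67,92)=(67*31+92)%997=175 h(43,86)=(43*31+86)%997=422 h(85,96)=(85*31+96)%997=737 -> [175, 422, 737]
  L2: h(175,422)=(175*31+422)%997=862 h(737,737)=(737*31+737)%997=653 -> [862, 653]
  L3: h(862,653)=(862*31+653)%997=456 -> [456]
  root=456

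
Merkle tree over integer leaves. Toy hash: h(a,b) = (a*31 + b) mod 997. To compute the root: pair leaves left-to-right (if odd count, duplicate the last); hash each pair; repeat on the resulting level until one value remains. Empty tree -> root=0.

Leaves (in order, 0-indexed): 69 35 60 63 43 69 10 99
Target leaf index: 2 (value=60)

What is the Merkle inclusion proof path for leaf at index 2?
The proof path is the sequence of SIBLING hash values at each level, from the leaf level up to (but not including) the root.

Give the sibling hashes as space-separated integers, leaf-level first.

L0 (leaves): [69, 35, 60, 63, 43, 69, 10, 99], target index=2
L1: h(69,35)=(69*31+35)%997=180 [pair 0] h(60,63)=(60*31+63)%997=926 [pair 1] h(43,69)=(43*31+69)%997=405 [pair 2] h(10,99)=(10*31+99)%997=409 [pair 3] -> [180, 926, 405, 409]
  Sibling for proof at L0: 63
L2: h(180,926)=(180*31+926)%997=524 [pair 0] h(405,409)=(405*31+409)%997=3 [pair 1] -> [524, 3]
  Sibling for proof at L1: 180
L3: h(524,3)=(524*31+3)%997=295 [pair 0] -> [295]
  Sibling for proof at L2: 3
Root: 295
Proof path (sibling hashes from leaf to root): [63, 180, 3]

Answer: 63 180 3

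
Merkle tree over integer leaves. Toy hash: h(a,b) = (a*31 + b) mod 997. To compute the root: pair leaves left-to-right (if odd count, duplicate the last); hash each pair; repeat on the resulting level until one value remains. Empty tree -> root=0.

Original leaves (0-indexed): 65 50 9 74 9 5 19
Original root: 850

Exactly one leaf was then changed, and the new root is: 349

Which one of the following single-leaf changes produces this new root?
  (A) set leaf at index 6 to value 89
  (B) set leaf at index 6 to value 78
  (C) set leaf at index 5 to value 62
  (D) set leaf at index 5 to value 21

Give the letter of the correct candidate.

Answer: D

Derivation:
Original leaves: [65, 50, 9, 74, 9, 5, 19]
Target new root: 349
Try each candidate change and compute the resulting root:
Candidate A: set leaf[6] = 89 -> leaves = [65, 50, 9, 74, 9, 5, 89]
  L0: [65, 50, 9, 74, 9, 5, 89]
  L1: h(65,50)=(65*31+50)%997=71 h(9,74)=(9*31+74)%997=353 h(9,5)=(9*31+5)%997=284 h(89,89)=(89*31+89)%997=854 -> [71, 353, 284, 854]
  L2: h(71,353)=(71*31+353)%997=560 h(284,854)=(284*31+854)%997=685 -> [560, 685]
  L3: h(560,685)=(560*31+685)%997=99 -> [99]
  root = 99 != target 349
Candidate B: set leaf[6] = 78 -> leaves = [65, 50, 9, 74, 9, 5, 78]
  L0: [65, 50, 9, 74, 9, 5, 78]
  L1: h(65,50)=(65*31+50)%997=71 h(9,74)=(9*31+74)%997=353 h(9,5)=(9*31+5)%997=284 h(78,78)=(78*31+78)%997=502 -> [71, 353, 284, 502]
  L2: h(71,353)=(71*31+353)%997=560 h(284,502)=(284*31+502)%997=333 -> [560, 333]
  L3: h(560,333)=(560*31+333)%997=744 -> [744]
  root = 744 != target 349
Candidate C: set leaf[5] = 62 -> leaves = [65, 50, 9, 74, 9, 62, 19]
  L0: [65, 50, 9, 74, 9, 62, 19]
  L1: h(65,50)=(65*31+50)%997=71 h(9,74)=(9*31+74)%997=353 h(9,62)=(9*31+62)%997=341 h(19,19)=(19*31+19)%997=608 -> [71, 353, 341, 608]
  L2: h(71,353)=(71*31+353)%997=560 h(341,608)=(341*31+608)%997=212 -> [560, 212]
  L3: h(560,212)=(560*31+212)%997=623 -> [623]
  root = 623 != target 349
Candidate D: set leaf[5] = 21 -> leaves = [65, 50, 9, 74, 9, 21, 19]
  L0: [65, 50, 9, 74, 9, 21, 19]
  L1: h(65,50)=(65*31+50)%997=71 h(9,74)=(9*31+74)%997=353 h(9,21)=(9*31+21)%997=300 h(19,19)=(19*31+19)%997=608 -> [71, 353, 300, 608]
  L2: h(71,353)=(71*31+353)%997=560 h(300,608)=(300*31+608)%997=935 -> [560, 935]
  L3: h(560,935)=(560*31+935)%997=349 -> [349]
  root = 349 == target 349  ** MATCH **
Candidate D produces the target root.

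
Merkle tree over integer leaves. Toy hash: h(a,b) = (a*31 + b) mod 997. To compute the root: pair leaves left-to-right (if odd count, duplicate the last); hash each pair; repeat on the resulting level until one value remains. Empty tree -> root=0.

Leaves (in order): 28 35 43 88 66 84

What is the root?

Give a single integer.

L0: [28, 35, 43, 88, 66, 84]
L1: h(28,35)=(28*31+35)%997=903 h(43,88)=(43*31+88)%997=424 h(66,84)=(66*31+84)%997=136 -> [903, 424, 136]
L2: h(903,424)=(903*31+424)%997=501 h(136,136)=(136*31+136)%997=364 -> [501, 364]
L3: h(501,364)=(501*31+364)%997=940 -> [940]

Answer: 940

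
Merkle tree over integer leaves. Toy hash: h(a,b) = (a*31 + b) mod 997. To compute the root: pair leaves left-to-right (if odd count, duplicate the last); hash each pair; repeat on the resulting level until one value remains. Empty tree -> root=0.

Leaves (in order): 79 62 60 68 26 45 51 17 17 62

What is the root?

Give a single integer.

Answer: 583

Derivation:
L0: [79, 62, 60, 68, 26, 45, 51, 17, 17, 62]
L1: h(79,62)=(79*31+62)%997=517 h(60,68)=(60*31+68)%997=931 h(26,45)=(26*31+45)%997=851 h(51,17)=(51*31+17)%997=601 h(17,62)=(17*31+62)%997=589 -> [517, 931, 851, 601, 589]
L2: h(517,931)=(517*31+931)%997=9 h(851,601)=(851*31+601)%997=63 h(589,589)=(589*31+589)%997=902 -> [9, 63, 902]
L3: h(9,63)=(9*31+63)%997=342 h(902,902)=(902*31+902)%997=948 -> [342, 948]
L4: h(342,948)=(342*31+948)%997=583 -> [583]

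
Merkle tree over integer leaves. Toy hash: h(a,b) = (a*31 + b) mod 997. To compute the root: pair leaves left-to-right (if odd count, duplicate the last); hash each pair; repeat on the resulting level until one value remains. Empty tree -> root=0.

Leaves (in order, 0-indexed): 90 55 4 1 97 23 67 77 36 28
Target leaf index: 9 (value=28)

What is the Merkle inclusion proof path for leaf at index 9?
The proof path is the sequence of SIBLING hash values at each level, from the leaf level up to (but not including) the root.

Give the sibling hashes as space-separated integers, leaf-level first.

L0 (leaves): [90, 55, 4, 1, 97, 23, 67, 77, 36, 28], target index=9
L1: h(90,55)=(90*31+55)%997=851 [pair 0] h(4,1)=(4*31+1)%997=125 [pair 1] h(97,23)=(97*31+23)%997=39 [pair 2] h(67,77)=(67*31+77)%997=160 [pair 3] h(36,28)=(36*31+28)%997=147 [pair 4] -> [851, 125, 39, 160, 147]
  Sibling for proof at L0: 36
L2: h(851,125)=(851*31+125)%997=584 [pair 0] h(39,160)=(39*31+160)%997=372 [pair 1] h(147,147)=(147*31+147)%997=716 [pair 2] -> [584, 372, 716]
  Sibling for proof at L1: 147
L3: h(584,372)=(584*31+372)%997=530 [pair 0] h(716,716)=(716*31+716)%997=978 [pair 1] -> [530, 978]
  Sibling for proof at L2: 716
L4: h(530,978)=(530*31+978)%997=459 [pair 0] -> [459]
  Sibling for proof at L3: 530
Root: 459
Proof path (sibling hashes from leaf to root): [36, 147, 716, 530]

Answer: 36 147 716 530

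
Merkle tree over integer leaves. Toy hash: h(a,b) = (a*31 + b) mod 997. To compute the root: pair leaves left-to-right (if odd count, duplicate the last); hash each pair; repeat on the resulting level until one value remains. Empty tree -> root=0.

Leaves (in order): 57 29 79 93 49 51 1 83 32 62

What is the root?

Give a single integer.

Answer: 243

Derivation:
L0: [57, 29, 79, 93, 49, 51, 1, 83, 32, 62]
L1: h(57,29)=(57*31+29)%997=799 h(79,93)=(79*31+93)%997=548 h(49,51)=(49*31+51)%997=573 h(1,83)=(1*31+83)%997=114 h(32,62)=(32*31+62)%997=57 -> [799, 548, 573, 114, 57]
L2: h(799,548)=(799*31+548)%997=392 h(573,114)=(573*31+114)%997=928 h(57,57)=(57*31+57)%997=827 -> [392, 928, 827]
L3: h(392,928)=(392*31+928)%997=119 h(827,827)=(827*31+827)%997=542 -> [119, 542]
L4: h(119,542)=(119*31+542)%997=243 -> [243]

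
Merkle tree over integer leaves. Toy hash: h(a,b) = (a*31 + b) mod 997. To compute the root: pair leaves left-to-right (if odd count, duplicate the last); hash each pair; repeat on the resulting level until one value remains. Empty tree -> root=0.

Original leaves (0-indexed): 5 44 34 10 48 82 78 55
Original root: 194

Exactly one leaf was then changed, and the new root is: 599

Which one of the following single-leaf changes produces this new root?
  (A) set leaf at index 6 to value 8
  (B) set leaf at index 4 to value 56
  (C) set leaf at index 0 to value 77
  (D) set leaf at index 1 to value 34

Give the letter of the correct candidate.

Original leaves: [5, 44, 34, 10, 48, 82, 78, 55]
Target new root: 599
Try each candidate change and compute the resulting root:
Candidate A: set leaf[6] = 8 -> leaves = [5, 44, 34, 10, 48, 82, 8, 55]
  L0: [5, 44, 34, 10, 48, 82, 8, 55]
  L1: h(5,44)=(5*31+44)%997=199 h(34,10)=(34*31+10)%997=67 h(48,82)=(48*31+82)%997=573 h(8,55)=(8*31+55)%997=303 -> [199, 67, 573, 303]
  L2: h(199,67)=(199*31+67)%997=254 h(573,303)=(573*31+303)%997=120 -> [254, 120]
  L3: h(254,120)=(254*31+120)%997=18 -> [18]
  root = 18 != target 599
Candidate B: set leaf[4] = 56 -> leaves = [5, 44, 34, 10, 56, 82, 78, 55]
  L0: [5, 44, 34, 10, 56, 82, 78, 55]
  L1: h(5,44)=(5*31+44)%997=199 h(34,10)=(34*31+10)%997=67 h(56,82)=(56*31+82)%997=821 h(78,55)=(78*31+55)%997=479 -> [199, 67, 821, 479]
  L2: h(199,67)=(199*31+67)%997=254 h(821,479)=(821*31+479)%997=8 -> [254, 8]
  L3: h(254,8)=(254*31+8)%997=903 -> [903]
  root = 903 != target 599
Candidate C: set leaf[0] = 77 -> leaves = [77, 44, 34, 10, 48, 82, 78, 55]
  L0: [77, 44, 34, 10, 48, 82, 78, 55]
  L1: h(77,44)=(77*31+44)%997=437 h(34,10)=(34*31+10)%997=67 h(48,82)=(48*31+82)%997=573 h(78,55)=(78*31+55)%997=479 -> [437, 67, 573, 479]
  L2: h(437,67)=(437*31+67)%997=653 h(573,479)=(573*31+479)%997=296 -> [653, 296]
  L3: h(653,296)=(653*31+296)%997=599 -> [599]
  root = 599 == target 599  ** MATCH **
Candidate D: set leaf[1] = 34 -> leaves = [5, 34, 34, 10, 48, 82, 78, 55]
  L0: [5, 34, 34, 10, 48, 82, 78, 55]
  L1: h(5,34)=(5*31+34)%997=189 h(34,10)=(34*31+10)%997=67 h(48,82)=(48*31+82)%997=573 h(78,55)=(78*31+55)%997=479 -> [189, 67, 573, 479]
  L2: h(189,67)=(189*31+67)%997=941 h(573,479)=(573*31+479)%997=296 -> [941, 296]
  L3: h(941,296)=(941*31+296)%997=554 -> [554]
  root = 554 != target 599
Candidate C produces the target root.

Answer: C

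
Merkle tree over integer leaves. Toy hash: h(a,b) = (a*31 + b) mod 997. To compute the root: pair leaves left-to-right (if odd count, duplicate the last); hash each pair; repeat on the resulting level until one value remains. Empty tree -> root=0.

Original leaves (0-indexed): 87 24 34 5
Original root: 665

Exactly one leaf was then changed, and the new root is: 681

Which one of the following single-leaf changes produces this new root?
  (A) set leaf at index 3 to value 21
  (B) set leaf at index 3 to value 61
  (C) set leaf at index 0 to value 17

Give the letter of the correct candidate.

Answer: A

Derivation:
Original leaves: [87, 24, 34, 5]
Target new root: 681
Try each candidate change and compute the resulting root:
Candidate A: set leaf[3] = 21 -> leaves = [87, 24, 34, 21]
  L0: [87, 24, 34, 21]
  L1: h(87,24)=(87*31+24)%997=727 h(34,21)=(34*31+21)%997=78 -> [727, 78]
  L2: h(727,78)=(727*31+78)%997=681 -> [681]
  root = 681 == target 681  ** MATCH **
Candidate B: set leaf[3] = 61 -> leaves = [87, 24, 34, 61]
  L0: [87, 24, 34, 61]
  L1: h(87,24)=(87*31+24)%997=727 h(34,61)=(34*31+61)%997=118 -> [727, 118]
  L2: h(727,118)=(727*31+118)%997=721 -> [721]
  root = 721 != target 681
Candidate C: set leaf[0] = 17 -> leaves = [17, 24, 34, 5]
  L0: [17, 24, 34, 5]
  L1: h(17,24)=(17*31+24)%997=551 h(34,5)=(34*31+5)%997=62 -> [551, 62]
  L2: h(551,62)=(551*31+62)%997=194 -> [194]
  root = 194 != target 681
Candidate A produces the target root.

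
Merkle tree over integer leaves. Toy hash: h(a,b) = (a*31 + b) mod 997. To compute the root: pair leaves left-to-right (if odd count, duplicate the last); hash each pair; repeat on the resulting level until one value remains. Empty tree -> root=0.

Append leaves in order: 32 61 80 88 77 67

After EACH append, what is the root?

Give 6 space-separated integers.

Answer: 32 56 308 316 908 588

Derivation:
After append 32 (leaves=[32]):
  L0: [32]
  root=32
After append 61 (leaves=[32, 61]):
  L0: [32, 61]
  L1: h(32,61)=(32*31+61)%997=56 -> [56]
  root=56
After append 80 (leaves=[32, 61, 80]):
  L0: [32, 61, 80]
  L1: h(32,61)=(32*31+61)%997=56 h(80,80)=(80*31+80)%997=566 -> [56, 566]
  L2: h(56,566)=(56*31+566)%997=308 -> [308]
  root=308
After append 88 (leaves=[32, 61, 80, 88]):
  L0: [32, 61, 80, 88]
  L1: h(32,61)=(32*31+61)%997=56 h(80,88)=(80*31+88)%997=574 -> [56, 574]
  L2: h(56,574)=(56*31+574)%997=316 -> [316]
  root=316
After append 77 (leaves=[32, 61, 80, 88, 77]):
  L0: [32, 61, 80, 88, 77]
  L1: h(32,61)=(32*31+61)%997=56 h(80,88)=(80*31+88)%997=574 h(77,77)=(77*31+77)%997=470 -> [56, 574, 470]
  L2: h(56,574)=(56*31+574)%997=316 h(470,470)=(470*31+470)%997=85 -> [316, 85]
  L3: h(316,85)=(316*31+85)%997=908 -> [908]
  root=908
After append 67 (leaves=[32, 61, 80, 88, 77, 67]):
  L0: [32, 61, 80, 88, 77, 67]
  L1: h(32,61)=(32*31+61)%997=56 h(80,88)=(80*31+88)%997=574 h(77,67)=(77*31+67)%997=460 -> [56, 574, 460]
  L2: h(56,574)=(56*31+574)%997=316 h(460,460)=(460*31+460)%997=762 -> [316, 762]
  L3: h(316,762)=(316*31+762)%997=588 -> [588]
  root=588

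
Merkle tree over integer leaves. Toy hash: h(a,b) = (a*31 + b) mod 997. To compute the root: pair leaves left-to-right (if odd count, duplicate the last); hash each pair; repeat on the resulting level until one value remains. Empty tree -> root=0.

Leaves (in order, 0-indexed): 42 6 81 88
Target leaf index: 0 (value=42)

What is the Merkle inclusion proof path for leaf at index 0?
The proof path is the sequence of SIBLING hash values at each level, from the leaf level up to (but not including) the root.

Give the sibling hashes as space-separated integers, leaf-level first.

L0 (leaves): [42, 6, 81, 88], target index=0
L1: h(42,6)=(42*31+6)%997=311 [pair 0] h(81,88)=(81*31+88)%997=605 [pair 1] -> [311, 605]
  Sibling for proof at L0: 6
L2: h(311,605)=(311*31+605)%997=276 [pair 0] -> [276]
  Sibling for proof at L1: 605
Root: 276
Proof path (sibling hashes from leaf to root): [6, 605]

Answer: 6 605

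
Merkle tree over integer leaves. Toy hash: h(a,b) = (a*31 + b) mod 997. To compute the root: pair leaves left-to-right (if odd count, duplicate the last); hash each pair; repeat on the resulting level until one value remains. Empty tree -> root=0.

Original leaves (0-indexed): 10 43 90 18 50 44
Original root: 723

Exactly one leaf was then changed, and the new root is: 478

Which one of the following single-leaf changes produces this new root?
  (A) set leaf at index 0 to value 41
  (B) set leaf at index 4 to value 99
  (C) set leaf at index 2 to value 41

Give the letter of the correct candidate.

Original leaves: [10, 43, 90, 18, 50, 44]
Target new root: 478
Try each candidate change and compute the resulting root:
Candidate A: set leaf[0] = 41 -> leaves = [41, 43, 90, 18, 50, 44]
  L0: [41, 43, 90, 18, 50, 44]
  L1: h(41,43)=(41*31+43)%997=317 h(90,18)=(90*31+18)%997=814 h(50,44)=(50*31+44)%997=597 -> [317, 814, 597]
  L2: h(317,814)=(317*31+814)%997=671 h(597,597)=(597*31+597)%997=161 -> [671, 161]
  L3: h(671,161)=(671*31+161)%997=25 -> [25]
  root = 25 != target 478
Candidate B: set leaf[4] = 99 -> leaves = [10, 43, 90, 18, 99, 44]
  L0: [10, 43, 90, 18, 99, 44]
  L1: h(10,43)=(10*31+43)%997=353 h(90,18)=(90*31+18)%997=814 h(99,44)=(99*31+44)%997=122 -> [353, 814, 122]
  L2: h(353,814)=(353*31+814)%997=790 h(122,122)=(122*31+122)%997=913 -> [790, 913]
  L3: h(790,913)=(790*31+913)%997=478 -> [478]
  root = 478 == target 478  ** MATCH **
Candidate C: set leaf[2] = 41 -> leaves = [10, 43, 41, 18, 50, 44]
  L0: [10, 43, 41, 18, 50, 44]
  L1: h(10,43)=(10*31+43)%997=353 h(41,18)=(41*31+18)%997=292 h(50,44)=(50*31+44)%997=597 -> [353, 292, 597]
  L2: h(353,292)=(353*31+292)%997=268 h(597,597)=(597*31+597)%997=161 -> [268, 161]
  L3: h(268,161)=(268*31+161)%997=493 -> [493]
  root = 493 != target 478
Candidate B produces the target root.

Answer: B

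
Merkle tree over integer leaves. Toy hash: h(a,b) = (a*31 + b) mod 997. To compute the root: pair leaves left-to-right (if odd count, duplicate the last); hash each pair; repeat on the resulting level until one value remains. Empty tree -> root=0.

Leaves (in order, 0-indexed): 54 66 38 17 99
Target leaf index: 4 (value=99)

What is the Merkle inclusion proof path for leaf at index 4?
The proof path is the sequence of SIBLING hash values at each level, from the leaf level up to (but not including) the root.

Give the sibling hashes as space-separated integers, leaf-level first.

L0 (leaves): [54, 66, 38, 17, 99], target index=4
L1: h(54,66)=(54*31+66)%997=743 [pair 0] h(38,17)=(38*31+17)%997=198 [pair 1] h(99,99)=(99*31+99)%997=177 [pair 2] -> [743, 198, 177]
  Sibling for proof at L0: 99
L2: h(743,198)=(743*31+198)%997=300 [pair 0] h(177,177)=(177*31+177)%997=679 [pair 1] -> [300, 679]
  Sibling for proof at L1: 177
L3: h(300,679)=(300*31+679)%997=9 [pair 0] -> [9]
  Sibling for proof at L2: 300
Root: 9
Proof path (sibling hashes from leaf to root): [99, 177, 300]

Answer: 99 177 300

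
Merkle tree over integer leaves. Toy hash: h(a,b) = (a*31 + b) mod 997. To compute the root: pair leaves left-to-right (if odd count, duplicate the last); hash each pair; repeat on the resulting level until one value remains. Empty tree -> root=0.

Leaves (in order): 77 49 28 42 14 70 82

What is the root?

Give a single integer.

Answer: 636

Derivation:
L0: [77, 49, 28, 42, 14, 70, 82]
L1: h(77,49)=(77*31+49)%997=442 h(28,42)=(28*31+42)%997=910 h(14,70)=(14*31+70)%997=504 h(82,82)=(82*31+82)%997=630 -> [442, 910, 504, 630]
L2: h(442,910)=(442*31+910)%997=654 h(504,630)=(504*31+630)%997=302 -> [654, 302]
L3: h(654,302)=(654*31+302)%997=636 -> [636]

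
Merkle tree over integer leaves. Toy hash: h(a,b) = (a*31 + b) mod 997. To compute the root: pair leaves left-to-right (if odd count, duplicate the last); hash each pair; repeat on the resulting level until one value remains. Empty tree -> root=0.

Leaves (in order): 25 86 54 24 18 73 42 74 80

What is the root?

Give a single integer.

Answer: 248

Derivation:
L0: [25, 86, 54, 24, 18, 73, 42, 74, 80]
L1: h(25,86)=(25*31+86)%997=861 h(54,24)=(54*31+24)%997=701 h(18,73)=(18*31+73)%997=631 h(42,74)=(42*31+74)%997=379 h(80,80)=(80*31+80)%997=566 -> [861, 701, 631, 379, 566]
L2: h(861,701)=(861*31+701)%997=473 h(631,379)=(631*31+379)%997=0 h(566,566)=(566*31+566)%997=166 -> [473, 0, 166]
L3: h(473,0)=(473*31+0)%997=705 h(166,166)=(166*31+166)%997=327 -> [705, 327]
L4: h(705,327)=(705*31+327)%997=248 -> [248]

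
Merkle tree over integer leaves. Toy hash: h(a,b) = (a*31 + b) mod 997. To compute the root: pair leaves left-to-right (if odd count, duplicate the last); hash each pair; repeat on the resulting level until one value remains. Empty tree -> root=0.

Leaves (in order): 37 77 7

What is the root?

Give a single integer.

Answer: 282

Derivation:
L0: [37, 77, 7]
L1: h(37,77)=(37*31+77)%997=227 h(7,7)=(7*31+7)%997=224 -> [227, 224]
L2: h(227,224)=(227*31+224)%997=282 -> [282]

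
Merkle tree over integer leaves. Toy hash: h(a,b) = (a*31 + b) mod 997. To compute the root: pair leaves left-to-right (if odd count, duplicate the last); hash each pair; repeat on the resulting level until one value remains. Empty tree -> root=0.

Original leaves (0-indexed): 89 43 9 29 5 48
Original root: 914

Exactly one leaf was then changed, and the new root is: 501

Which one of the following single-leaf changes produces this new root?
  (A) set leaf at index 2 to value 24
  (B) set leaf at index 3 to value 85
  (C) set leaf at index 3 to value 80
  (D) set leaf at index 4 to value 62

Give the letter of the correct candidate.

Original leaves: [89, 43, 9, 29, 5, 48]
Target new root: 501
Try each candidate change and compute the resulting root:
Candidate A: set leaf[2] = 24 -> leaves = [89, 43, 24, 29, 5, 48]
  L0: [89, 43, 24, 29, 5, 48]
  L1: h(89,43)=(89*31+43)%997=808 h(24,29)=(24*31+29)%997=773 h(5,48)=(5*31+48)%997=203 -> [808, 773, 203]
  L2: h(808,773)=(808*31+773)%997=896 h(203,203)=(203*31+203)%997=514 -> [896, 514]
  L3: h(896,514)=(896*31+514)%997=374 -> [374]
  root = 374 != target 501
Candidate B: set leaf[3] = 85 -> leaves = [89, 43, 9, 85, 5, 48]
  L0: [89, 43, 9, 85, 5, 48]
  L1: h(89,43)=(89*31+43)%997=808 h(9,85)=(9*31+85)%997=364 h(5,48)=(5*31+48)%997=203 -> [808, 364, 203]
  L2: h(808,364)=(808*31+364)%997=487 h(203,203)=(203*31+203)%997=514 -> [487, 514]
  L3: h(487,514)=(487*31+514)%997=656 -> [656]
  root = 656 != target 501
Candidate C: set leaf[3] = 80 -> leaves = [89, 43, 9, 80, 5, 48]
  L0: [89, 43, 9, 80, 5, 48]
  L1: h(89,43)=(89*31+43)%997=808 h(9,80)=(9*31+80)%997=359 h(5,48)=(5*31+48)%997=203 -> [808, 359, 203]
  L2: h(808,359)=(808*31+359)%997=482 h(203,203)=(203*31+203)%997=514 -> [482, 514]
  L3: h(482,514)=(482*31+514)%997=501 -> [501]
  root = 501 == target 501  ** MATCH **
Candidate D: set leaf[4] = 62 -> leaves = [89, 43, 9, 29, 62, 48]
  L0: [89, 43, 9, 29, 62, 48]
  L1: h(89,43)=(89*31+43)%997=808 h(9,29)=(9*31+29)%997=308 h(62,48)=(62*31+48)%997=973 -> [808, 308, 973]
  L2: h(808,308)=(808*31+308)%997=431 h(973,973)=(973*31+973)%997=229 -> [431, 229]
  L3: h(431,229)=(431*31+229)%997=629 -> [629]
  root = 629 != target 501
Candidate C produces the target root.

Answer: C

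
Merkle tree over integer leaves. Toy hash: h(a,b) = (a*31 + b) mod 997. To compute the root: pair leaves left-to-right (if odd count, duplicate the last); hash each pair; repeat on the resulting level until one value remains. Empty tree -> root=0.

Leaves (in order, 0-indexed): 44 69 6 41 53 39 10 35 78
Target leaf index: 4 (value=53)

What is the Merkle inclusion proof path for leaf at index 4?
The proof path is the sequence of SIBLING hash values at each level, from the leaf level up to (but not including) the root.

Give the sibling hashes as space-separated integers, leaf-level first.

Answer: 39 345 782 593

Derivation:
L0 (leaves): [44, 69, 6, 41, 53, 39, 10, 35, 78], target index=4
L1: h(44,69)=(44*31+69)%997=436 [pair 0] h(6,41)=(6*31+41)%997=227 [pair 1] h(53,39)=(53*31+39)%997=685 [pair 2] h(10,35)=(10*31+35)%997=345 [pair 3] h(78,78)=(78*31+78)%997=502 [pair 4] -> [436, 227, 685, 345, 502]
  Sibling for proof at L0: 39
L2: h(436,227)=(436*31+227)%997=782 [pair 0] h(685,345)=(685*31+345)%997=643 [pair 1] h(502,502)=(502*31+502)%997=112 [pair 2] -> [782, 643, 112]
  Sibling for proof at L1: 345
L3: h(782,643)=(782*31+643)%997=957 [pair 0] h(112,112)=(112*31+112)%997=593 [pair 1] -> [957, 593]
  Sibling for proof at L2: 782
L4: h(957,593)=(957*31+593)%997=350 [pair 0] -> [350]
  Sibling for proof at L3: 593
Root: 350
Proof path (sibling hashes from leaf to root): [39, 345, 782, 593]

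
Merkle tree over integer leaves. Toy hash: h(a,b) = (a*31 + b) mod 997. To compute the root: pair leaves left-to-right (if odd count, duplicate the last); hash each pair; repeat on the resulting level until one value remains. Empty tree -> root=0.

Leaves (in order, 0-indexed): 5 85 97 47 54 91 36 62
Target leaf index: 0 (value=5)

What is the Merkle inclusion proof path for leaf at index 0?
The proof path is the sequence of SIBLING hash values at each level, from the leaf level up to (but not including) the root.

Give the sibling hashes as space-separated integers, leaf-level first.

L0 (leaves): [5, 85, 97, 47, 54, 91, 36, 62], target index=0
L1: h(5,85)=(5*31+85)%997=240 [pair 0] h(97,47)=(97*31+47)%997=63 [pair 1] h(54,91)=(54*31+91)%997=768 [pair 2] h(36,62)=(36*31+62)%997=181 [pair 3] -> [240, 63, 768, 181]
  Sibling for proof at L0: 85
L2: h(240,63)=(240*31+63)%997=524 [pair 0] h(768,181)=(768*31+181)%997=61 [pair 1] -> [524, 61]
  Sibling for proof at L1: 63
L3: h(524,61)=(524*31+61)%997=353 [pair 0] -> [353]
  Sibling for proof at L2: 61
Root: 353
Proof path (sibling hashes from leaf to root): [85, 63, 61]

Answer: 85 63 61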